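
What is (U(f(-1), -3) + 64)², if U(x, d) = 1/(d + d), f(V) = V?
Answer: 146689/36 ≈ 4074.7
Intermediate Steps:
U(x, d) = 1/(2*d)
(U(f(-1), -3) + 64)² = ((½)/(-3) + 64)² = ((½)*(-⅓) + 64)² = (-⅙ + 64)² = (383/6)² = 146689/36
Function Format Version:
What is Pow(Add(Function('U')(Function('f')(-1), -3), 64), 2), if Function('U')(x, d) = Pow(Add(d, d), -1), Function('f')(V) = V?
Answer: Rational(146689, 36) ≈ 4074.7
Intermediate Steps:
Function('U')(x, d) = Mul(Rational(1, 2), Pow(d, -1)) (Function('U')(x, d) = Pow(Mul(2, d), -1) = Mul(Rational(1, 2), Pow(d, -1)))
Pow(Add(Function('U')(Function('f')(-1), -3), 64), 2) = Pow(Add(Mul(Rational(1, 2), Pow(-3, -1)), 64), 2) = Pow(Add(Mul(Rational(1, 2), Rational(-1, 3)), 64), 2) = Pow(Add(Rational(-1, 6), 64), 2) = Pow(Rational(383, 6), 2) = Rational(146689, 36)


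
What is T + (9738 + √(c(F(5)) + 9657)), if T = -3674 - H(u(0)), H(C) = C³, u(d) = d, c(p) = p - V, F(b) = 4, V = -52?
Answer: 6064 + √9713 ≈ 6162.6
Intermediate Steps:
c(p) = 52 + p (c(p) = p - 1*(-52) = p + 52 = 52 + p)
T = -3674 (T = -3674 - 1*0³ = -3674 - 1*0 = -3674 + 0 = -3674)
T + (9738 + √(c(F(5)) + 9657)) = -3674 + (9738 + √((52 + 4) + 9657)) = -3674 + (9738 + √(56 + 9657)) = -3674 + (9738 + √9713) = 6064 + √9713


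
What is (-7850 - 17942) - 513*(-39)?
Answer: -5785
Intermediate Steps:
(-7850 - 17942) - 513*(-39) = -25792 - 1*(-20007) = -25792 + 20007 = -5785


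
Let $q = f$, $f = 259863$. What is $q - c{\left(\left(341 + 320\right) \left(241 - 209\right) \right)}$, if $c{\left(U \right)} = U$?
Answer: $238711$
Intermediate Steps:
$q = 259863$
$q - c{\left(\left(341 + 320\right) \left(241 - 209\right) \right)} = 259863 - \left(341 + 320\right) \left(241 - 209\right) = 259863 - 661 \cdot 32 = 259863 - 21152 = 238711$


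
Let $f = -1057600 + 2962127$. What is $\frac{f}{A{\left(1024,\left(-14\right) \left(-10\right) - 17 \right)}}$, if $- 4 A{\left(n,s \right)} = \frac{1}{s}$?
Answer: $-937027284$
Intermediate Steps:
$A{\left(n,s \right)} = - \frac{1}{4 s}$
$f = 1904527$
$\frac{f}{A{\left(1024,\left(-14\right) \left(-10\right) - 17 \right)}} = \frac{1904527}{\left(- \frac{1}{4}\right) \frac{1}{\left(-14\right) \left(-10\right) - 17}} = \frac{1904527}{\left(- \frac{1}{4}\right) \frac{1}{140 - 17}} = \frac{1904527}{\left(- \frac{1}{4}\right) \frac{1}{123}} = \frac{1904527}{- \frac{1}{492}} = 1904527 \left(-492\right) = -937027284$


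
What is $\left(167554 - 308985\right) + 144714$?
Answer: $3283$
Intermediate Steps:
$\left(167554 - 308985\right) + 144714 = -141431 + 144714 = 3283$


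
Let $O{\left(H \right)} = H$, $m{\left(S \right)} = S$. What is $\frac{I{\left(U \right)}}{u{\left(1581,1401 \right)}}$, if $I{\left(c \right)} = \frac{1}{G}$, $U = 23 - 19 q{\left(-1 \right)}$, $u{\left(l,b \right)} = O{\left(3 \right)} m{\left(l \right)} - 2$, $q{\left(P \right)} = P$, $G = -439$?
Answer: $- \frac{1}{2081299} \approx -4.8047 \cdot 10^{-7}$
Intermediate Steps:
$u{\left(l,b \right)} = -2 + 3 l$ ($u{\left(l,b \right)} = 3 l - 2 = -2 + 3 l$)
$U = 42$ ($U = 23 - -19 = 23 + 19 = 42$)
$I{\left(c \right)} = - \frac{1}{439}$ ($I{\left(c \right)} = \frac{1}{-439} = - \frac{1}{439}$)
$\frac{I{\left(U \right)}}{u{\left(1581,1401 \right)}} = - \frac{1}{439 \left(-2 + 3 \cdot 1581\right)} = - \frac{1}{439 \left(-2 + 4743\right)} = - \frac{1}{439 \cdot 4741} = \left(- \frac{1}{439}\right) \frac{1}{4741} = - \frac{1}{2081299}$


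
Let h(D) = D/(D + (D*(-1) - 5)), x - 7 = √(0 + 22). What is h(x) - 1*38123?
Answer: -190622/5 - √22/5 ≈ -38125.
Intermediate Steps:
x = 7 + √22 (x = 7 + √(0 + 22) = 7 + √22 ≈ 11.690)
h(D) = -D/5 (h(D) = D/(D + (-D - 5)) = D/(D + (-5 - D)) = D/(-5) = -D/5)
h(x) - 1*38123 = -(7 + √22)/5 - 1*38123 = (-7/5 - √22/5) - 38123 = -190622/5 - √22/5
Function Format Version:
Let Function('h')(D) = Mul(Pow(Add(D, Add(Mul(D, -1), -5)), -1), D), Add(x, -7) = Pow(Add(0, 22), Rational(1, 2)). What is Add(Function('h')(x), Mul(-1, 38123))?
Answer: Add(Rational(-190622, 5), Mul(Rational(-1, 5), Pow(22, Rational(1, 2)))) ≈ -38125.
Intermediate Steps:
x = Add(7, Pow(22, Rational(1, 2))) (x = Add(7, Pow(Add(0, 22), Rational(1, 2))) = Add(7, Pow(22, Rational(1, 2))) ≈ 11.690)
Function('h')(D) = Mul(Rational(-1, 5), D) (Function('h')(D) = Mul(Pow(Add(D, Add(Mul(-1, D), -5)), -1), D) = Mul(Pow(Add(D, Add(-5, Mul(-1, D))), -1), D) = Mul(Pow(-5, -1), D) = Mul(Rational(-1, 5), D))
Add(Function('h')(x), Mul(-1, 38123)) = Add(Mul(Rational(-1, 5), Add(7, Pow(22, Rational(1, 2)))), Mul(-1, 38123)) = Add(Add(Rational(-7, 5), Mul(Rational(-1, 5), Pow(22, Rational(1, 2)))), -38123) = Add(Rational(-190622, 5), Mul(Rational(-1, 5), Pow(22, Rational(1, 2))))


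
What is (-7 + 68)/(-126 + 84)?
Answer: -61/42 ≈ -1.4524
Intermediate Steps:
(-7 + 68)/(-126 + 84) = 61/(-42) = 61*(-1/42) = -61/42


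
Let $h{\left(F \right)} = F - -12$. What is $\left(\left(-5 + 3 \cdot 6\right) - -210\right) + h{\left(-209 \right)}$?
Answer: $26$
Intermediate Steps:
$h{\left(F \right)} = 12 + F$ ($h{\left(F \right)} = F + 12 = 12 + F$)
$\left(\left(-5 + 3 \cdot 6\right) - -210\right) + h{\left(-209 \right)} = \left(\left(-5 + 3 \cdot 6\right) - -210\right) + \left(12 - 209\right) = \left(\left(-5 + 18\right) + 210\right) - 197 = \left(13 + 210\right) - 197 = 223 - 197 = 26$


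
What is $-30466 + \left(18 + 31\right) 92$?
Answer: $-25958$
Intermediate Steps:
$-30466 + \left(18 + 31\right) 92 = -30466 + 49 \cdot 92 = -30466 + 4508 = -25958$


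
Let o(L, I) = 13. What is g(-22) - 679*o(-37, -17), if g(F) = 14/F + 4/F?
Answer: -97106/11 ≈ -8827.8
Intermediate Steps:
g(F) = 18/F
g(-22) - 679*o(-37, -17) = 18/(-22) - 679*13 = 18*(-1/22) - 8827 = -9/11 - 8827 = -97106/11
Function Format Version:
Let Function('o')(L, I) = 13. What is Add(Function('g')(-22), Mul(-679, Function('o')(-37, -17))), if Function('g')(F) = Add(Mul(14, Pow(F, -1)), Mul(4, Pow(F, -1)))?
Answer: Rational(-97106, 11) ≈ -8827.8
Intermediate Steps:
Function('g')(F) = Mul(18, Pow(F, -1))
Add(Function('g')(-22), Mul(-679, Function('o')(-37, -17))) = Add(Mul(18, Pow(-22, -1)), Mul(-679, 13)) = Add(Mul(18, Rational(-1, 22)), -8827) = Add(Rational(-9, 11), -8827) = Rational(-97106, 11)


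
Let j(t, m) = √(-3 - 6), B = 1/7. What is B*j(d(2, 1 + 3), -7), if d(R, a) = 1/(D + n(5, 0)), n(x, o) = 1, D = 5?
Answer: 3*I/7 ≈ 0.42857*I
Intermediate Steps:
d(R, a) = ⅙ (d(R, a) = 1/(5 + 1) = 1/6 = ⅙)
B = ⅐ ≈ 0.14286
j(t, m) = 3*I (j(t, m) = √(-9) = 3*I)
B*j(d(2, 1 + 3), -7) = (3*I)/7 = 3*I/7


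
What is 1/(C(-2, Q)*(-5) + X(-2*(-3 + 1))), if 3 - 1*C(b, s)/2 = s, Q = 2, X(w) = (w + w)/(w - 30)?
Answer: -13/134 ≈ -0.097015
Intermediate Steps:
X(w) = 2*w/(-30 + w) (X(w) = (2*w)/(-30 + w) = 2*w/(-30 + w))
C(b, s) = 6 - 2*s
1/(C(-2, Q)*(-5) + X(-2*(-3 + 1))) = 1/((6 - 2*2)*(-5) + 2*(-2*(-3 + 1))/(-30 - 2*(-3 + 1))) = 1/((6 - 4)*(-5) + 2*(-2*(-2))/(-30 - 2*(-2))) = 1/(2*(-5) + 2*4/(-30 + 4)) = 1/(-10 + 2*4/(-26)) = 1/(-10 + 2*4*(-1/26)) = 1/(-10 - 4/13) = 1/(-134/13) = -13/134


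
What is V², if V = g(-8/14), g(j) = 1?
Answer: 1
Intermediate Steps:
V = 1
V² = 1² = 1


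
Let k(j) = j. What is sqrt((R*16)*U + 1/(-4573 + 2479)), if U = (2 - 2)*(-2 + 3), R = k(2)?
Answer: I*sqrt(2094)/2094 ≈ 0.021853*I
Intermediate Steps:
R = 2
U = 0 (U = 0*1 = 0)
sqrt((R*16)*U + 1/(-4573 + 2479)) = sqrt((2*16)*0 + 1/(-4573 + 2479)) = sqrt(32*0 + 1/(-2094)) = sqrt(0 - 1/2094) = sqrt(-1/2094) = I*sqrt(2094)/2094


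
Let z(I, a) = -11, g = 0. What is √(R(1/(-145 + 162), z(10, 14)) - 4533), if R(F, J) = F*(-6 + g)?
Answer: 3*I*√145571/17 ≈ 67.33*I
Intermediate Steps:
R(F, J) = -6*F (R(F, J) = F*(-6 + 0) = F*(-6) = -6*F)
√(R(1/(-145 + 162), z(10, 14)) - 4533) = √(-6/(-145 + 162) - 4533) = √(-6/17 - 4533) = √(-77067/17) = 3*I*√145571/17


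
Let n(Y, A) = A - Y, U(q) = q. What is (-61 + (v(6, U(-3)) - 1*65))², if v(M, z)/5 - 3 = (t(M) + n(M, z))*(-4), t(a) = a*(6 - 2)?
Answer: 168921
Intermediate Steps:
t(a) = 4*a (t(a) = a*4 = 4*a)
v(M, z) = 15 - 60*M - 20*z (v(M, z) = 15 + 5*((4*M + (z - M))*(-4)) = 15 + 5*((z + 3*M)*(-4)) = 15 + 5*(-12*M - 4*z) = 15 + (-60*M - 20*z) = 15 - 60*M - 20*z)
(-61 + (v(6, U(-3)) - 1*65))² = (-61 + ((15 - 60*6 - 20*(-3)) - 1*65))² = (-61 + ((15 - 360 + 60) - 65))² = (-61 + (-285 - 65))² = (-61 - 350)² = (-411)² = 168921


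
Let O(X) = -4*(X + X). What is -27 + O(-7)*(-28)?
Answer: -1595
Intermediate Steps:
O(X) = -8*X
-27 + O(-7)*(-28) = -27 - 8*(-7)*(-28) = -27 + 56*(-28) = -27 - 1568 = -1595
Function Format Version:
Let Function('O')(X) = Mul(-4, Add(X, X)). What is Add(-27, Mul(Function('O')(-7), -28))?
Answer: -1595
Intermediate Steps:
Function('O')(X) = Mul(-8, X) (Function('O')(X) = Mul(-4, Mul(2, X)) = Mul(-8, X))
Add(-27, Mul(Function('O')(-7), -28)) = Add(-27, Mul(Mul(-8, -7), -28)) = Add(-27, Mul(56, -28)) = Add(-27, -1568) = -1595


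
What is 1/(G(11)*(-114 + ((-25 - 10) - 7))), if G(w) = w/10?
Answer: -5/858 ≈ -0.0058275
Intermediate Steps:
G(w) = w/10 (G(w) = w*(⅒) = w/10)
1/(G(11)*(-114 + ((-25 - 10) - 7))) = 1/(((⅒)*11)*(-114 + ((-25 - 10) - 7))) = 1/(11*(-114 + (-35 - 7))/10) = 1/(11*(-114 - 42)/10) = 1/((11/10)*(-156)) = 1/(-858/5) = -5/858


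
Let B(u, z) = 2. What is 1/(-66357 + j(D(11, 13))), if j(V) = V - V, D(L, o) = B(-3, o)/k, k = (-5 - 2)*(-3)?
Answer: -1/66357 ≈ -1.5070e-5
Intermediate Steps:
k = 21 (k = -7*(-3) = 21)
D(L, o) = 2/21
j(V) = 0
1/(-66357 + j(D(11, 13))) = 1/(-66357 + 0) = 1/(-66357) = -1/66357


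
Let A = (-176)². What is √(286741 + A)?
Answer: √317717 ≈ 563.66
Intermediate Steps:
A = 30976
√(286741 + A) = √(286741 + 30976) = √317717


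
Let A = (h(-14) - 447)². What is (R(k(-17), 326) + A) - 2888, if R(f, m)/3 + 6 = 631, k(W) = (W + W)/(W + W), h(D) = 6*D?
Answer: 280948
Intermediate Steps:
k(W) = 1 (k(W) = (2*W)/((2*W)) = (2*W)*(1/(2*W)) = 1)
A = 281961 (A = (6*(-14) - 447)² = (-84 - 447)² = (-531)² = 281961)
R(f, m) = 1875 (R(f, m) = -18 + 3*631 = -18 + 1893 = 1875)
(R(k(-17), 326) + A) - 2888 = (1875 + 281961) - 2888 = 283836 - 2888 = 280948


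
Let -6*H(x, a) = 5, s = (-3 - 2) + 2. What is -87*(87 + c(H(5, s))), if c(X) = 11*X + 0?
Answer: -13543/2 ≈ -6771.5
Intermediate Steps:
s = -3 (s = -5 + 2 = -3)
H(x, a) = -⅚ (H(x, a) = -⅙*5 = -⅚)
c(X) = 11*X
-87*(87 + c(H(5, s))) = -87*(87 + 11*(-⅚)) = -87*(87 - 55/6) = -87*467/6 = -13543/2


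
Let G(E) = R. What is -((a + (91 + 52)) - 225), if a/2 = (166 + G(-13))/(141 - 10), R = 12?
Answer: 10386/131 ≈ 79.282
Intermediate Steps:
G(E) = 12
a = 356/131 (a = 2*((166 + 12)/(141 - 10)) = 2*(178/131) = 356/131 ≈ 2.7176)
-((a + (91 + 52)) - 225) = -((356/131 + (91 + 52)) - 225) = -((356/131 + 143) - 225) = -(19089/131 - 225) = -1*(-10386/131) = 10386/131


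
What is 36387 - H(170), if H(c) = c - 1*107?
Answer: 36324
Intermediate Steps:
H(c) = -107 + c (H(c) = c - 107 = -107 + c)
36387 - H(170) = 36387 - (-107 + 170) = 36387 - 1*63 = 36387 - 63 = 36324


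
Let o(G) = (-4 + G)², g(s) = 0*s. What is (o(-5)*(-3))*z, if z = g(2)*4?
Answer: 0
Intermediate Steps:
g(s) = 0
z = 0 (z = 0*4 = 0)
(o(-5)*(-3))*z = ((-4 - 5)²*(-3))*0 = ((-9)²*(-3))*0 = (81*(-3))*0 = -243*0 = 0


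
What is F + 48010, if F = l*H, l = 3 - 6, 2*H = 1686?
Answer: 45481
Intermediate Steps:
H = 843 (H = (1/2)*1686 = 843)
l = -3
F = -2529 (F = -3*843 = -2529)
F + 48010 = -2529 + 48010 = 45481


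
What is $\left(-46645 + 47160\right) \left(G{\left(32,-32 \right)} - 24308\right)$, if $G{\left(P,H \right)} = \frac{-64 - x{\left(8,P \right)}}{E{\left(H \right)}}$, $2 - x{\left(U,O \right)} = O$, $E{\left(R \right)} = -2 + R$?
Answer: $-12518105$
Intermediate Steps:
$x{\left(U,O \right)} = 2 - O$
$G{\left(P,H \right)} = \frac{-66 + P}{-2 + H}$ ($G{\left(P,H \right)} = \frac{-64 - \left(2 - P\right)}{-2 + H} = \frac{-64 + \left(-2 + P\right)}{-2 + H} = \frac{-66 + P}{-2 + H}$)
$\left(-46645 + 47160\right) \left(G{\left(32,-32 \right)} - 24308\right) = \left(-46645 + 47160\right) \left(\frac{-66 + 32}{-2 - 32} - 24308\right) = 515 \left(\frac{1}{-34} \left(-34\right) - 24308\right) = 515 \left(\left(- \frac{1}{34}\right) \left(-34\right) - 24308\right) = 515 \left(1 - 24308\right) = 515 \left(-24307\right) = -12518105$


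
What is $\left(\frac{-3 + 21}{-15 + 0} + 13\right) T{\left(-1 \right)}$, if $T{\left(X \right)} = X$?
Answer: $- \frac{59}{5} \approx -11.8$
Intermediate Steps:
$\left(\frac{-3 + 21}{-15 + 0} + 13\right) T{\left(-1 \right)} = \left(\frac{-3 + 21}{-15 + 0} + 13\right) \left(-1\right) = \left(\frac{18}{-15} + 13\right) \left(-1\right) = \left(18 \left(- \frac{1}{15}\right) + 13\right) \left(-1\right) = \left(- \frac{6}{5} + 13\right) \left(-1\right) = \frac{59}{5} \left(-1\right) = - \frac{59}{5}$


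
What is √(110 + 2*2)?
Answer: √114 ≈ 10.677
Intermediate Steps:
√(110 + 2*2) = √(110 + 4) = √114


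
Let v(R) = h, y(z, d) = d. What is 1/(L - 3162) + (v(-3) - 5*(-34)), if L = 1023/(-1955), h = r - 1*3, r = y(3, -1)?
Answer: 1026331723/6182733 ≈ 166.00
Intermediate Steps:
r = -1
h = -4 (h = -1 - 1*3 = -1 - 3 = -4)
v(R) = -4
L = -1023/1955 (L = 1023*(-1/1955) = -1023/1955 ≈ -0.52327)
1/(L - 3162) + (v(-3) - 5*(-34)) = 1/(-1023/1955 - 3162) + (-4 - 5*(-34)) = 1/(-6182733/1955) + (-4 + 170) = -1955/6182733 + 166 = 1026331723/6182733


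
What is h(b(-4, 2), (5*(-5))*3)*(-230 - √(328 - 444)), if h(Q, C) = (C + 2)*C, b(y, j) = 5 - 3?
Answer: -1259250 - 10950*I*√29 ≈ -1.2593e+6 - 58968.0*I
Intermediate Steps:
b(y, j) = 2
h(Q, C) = C*(2 + C) (h(Q, C) = (2 + C)*C = C*(2 + C))
h(b(-4, 2), (5*(-5))*3)*(-230 - √(328 - 444)) = (((5*(-5))*3)*(2 + (5*(-5))*3))*(-230 - √(328 - 444)) = ((-25*3)*(2 - 25*3))*(-230 - √(-116)) = (-75*(2 - 75))*(-230 - 2*I*√29) = (-75*(-73))*(-230 - 2*I*√29) = 5475*(-230 - 2*I*√29) = -1259250 - 10950*I*√29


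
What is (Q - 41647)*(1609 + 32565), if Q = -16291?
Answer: -1979973212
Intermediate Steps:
(Q - 41647)*(1609 + 32565) = (-16291 - 41647)*(1609 + 32565) = -57938*34174 = -1979973212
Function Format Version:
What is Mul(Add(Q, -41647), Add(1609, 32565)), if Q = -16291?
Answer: -1979973212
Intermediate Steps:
Mul(Add(Q, -41647), Add(1609, 32565)) = Mul(Add(-16291, -41647), Add(1609, 32565)) = Mul(-57938, 34174) = -1979973212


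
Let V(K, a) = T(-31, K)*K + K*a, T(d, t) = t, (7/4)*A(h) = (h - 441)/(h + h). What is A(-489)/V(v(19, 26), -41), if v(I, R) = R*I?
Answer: 310/127667631 ≈ 2.4282e-6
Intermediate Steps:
v(I, R) = I*R
A(h) = 2*(-441 + h)/(7*h) (A(h) = 4*((h - 441)/(h + h))/7 = 4*((-441 + h)/((2*h)))/7 = 4*((-441 + h)*(1/(2*h)))/7 = 4*((-441 + h)/(2*h))/7 = 2*(-441 + h)/(7*h))
V(K, a) = K² + K*a (V(K, a) = K*K + K*a = K² + K*a)
A(-489)/V(v(19, 26), -41) = (2/7 - 126/(-489))/(((19*26)*(19*26 - 41))) = (2/7 - 126*(-1/489))/((494*(494 - 41))) = (2/7 + 42/163)/((494*453)) = (620/1141)/223782 = (620/1141)*(1/223782) = 310/127667631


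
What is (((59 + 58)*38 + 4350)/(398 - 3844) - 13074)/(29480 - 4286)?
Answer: -3755150/7234877 ≈ -0.51903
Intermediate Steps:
(((59 + 58)*38 + 4350)/(398 - 3844) - 13074)/(29480 - 4286) = ((117*38 + 4350)/(-3446) - 13074)/25194 = ((4446 + 4350)*(-1/3446) - 13074)*(1/25194) = (8796*(-1/3446) - 13074)*(1/25194) = (-4398/1723 - 13074)*(1/25194) = -22530900/1723*1/25194 = -3755150/7234877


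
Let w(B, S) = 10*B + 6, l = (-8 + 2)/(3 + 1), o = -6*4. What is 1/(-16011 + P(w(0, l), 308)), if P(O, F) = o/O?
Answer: -1/16015 ≈ -6.2441e-5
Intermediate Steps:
o = -24
l = -3/2 (l = -6/4 = -6*1/4 = -3/2 ≈ -1.5000)
w(B, S) = 6 + 10*B
P(O, F) = -24/O
1/(-16011 + P(w(0, l), 308)) = 1/(-16011 - 24/(6 + 10*0)) = 1/(-16011 - 24/(6 + 0)) = 1/(-16011 - 24/6) = 1/(-16011 - 24*1/6) = 1/(-16011 - 4) = 1/(-16015) = -1/16015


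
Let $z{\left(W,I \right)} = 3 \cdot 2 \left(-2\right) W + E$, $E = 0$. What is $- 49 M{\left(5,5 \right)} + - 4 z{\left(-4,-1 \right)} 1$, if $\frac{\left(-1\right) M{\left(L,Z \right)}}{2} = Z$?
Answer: $298$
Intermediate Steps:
$z{\left(W,I \right)} = - 12 W$ ($z{\left(W,I \right)} = 3 \cdot 2 \left(-2\right) W + 0 = 6 \left(-2\right) W + 0 = - 12 W + 0 = - 12 W$)
$M{\left(L,Z \right)} = - 2 Z$
$- 49 M{\left(5,5 \right)} + - 4 z{\left(-4,-1 \right)} 1 = - 49 \left(\left(-2\right) 5\right) + - 4 \left(\left(-12\right) \left(-4\right)\right) 1 = \left(-49\right) \left(-10\right) + \left(-4\right) 48 \cdot 1 = 490 - 192 = 298$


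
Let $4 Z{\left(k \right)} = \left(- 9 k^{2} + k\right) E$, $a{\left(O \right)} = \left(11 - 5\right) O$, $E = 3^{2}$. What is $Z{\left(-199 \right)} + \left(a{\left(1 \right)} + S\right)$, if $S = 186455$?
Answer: $-615907$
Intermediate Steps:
$E = 9$
$a{\left(O \right)} = 6 O$
$Z{\left(k \right)} = - \frac{81 k^{2}}{4} + \frac{9 k}{4}$ ($Z{\left(k \right)} = \frac{\left(- 9 k^{2} + k\right) 9}{4} = \frac{\left(k - 9 k^{2}\right) 9}{4} = \frac{- 81 k^{2} + 9 k}{4} = - \frac{81 k^{2}}{4} + \frac{9 k}{4}$)
$Z{\left(-199 \right)} + \left(a{\left(1 \right)} + S\right) = \frac{9}{4} \left(-199\right) \left(1 - -1791\right) + \left(6 \cdot 1 + 186455\right) = \frac{9}{4} \left(-199\right) \left(1 + 1791\right) + \left(6 + 186455\right) = \frac{9}{4} \left(-199\right) 1792 + 186461 = -802368 + 186461 = -615907$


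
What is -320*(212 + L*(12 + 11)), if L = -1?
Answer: -60480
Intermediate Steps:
-320*(212 + L*(12 + 11)) = -320*(212 - (12 + 11)) = -320*(212 - 1*23) = -320*(212 - 23) = -320*189 = -60480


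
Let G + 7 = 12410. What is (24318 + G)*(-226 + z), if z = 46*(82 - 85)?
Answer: -13366444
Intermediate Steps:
z = -138 (z = 46*(-3) = -138)
G = 12403 (G = -7 + 12410 = 12403)
(24318 + G)*(-226 + z) = (24318 + 12403)*(-226 - 138) = 36721*(-364) = -13366444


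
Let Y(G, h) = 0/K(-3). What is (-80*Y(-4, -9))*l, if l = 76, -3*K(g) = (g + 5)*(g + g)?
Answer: 0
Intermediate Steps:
K(g) = -2*g*(5 + g)/3 (K(g) = -(g + 5)*(g + g)/3 = -(5 + g)*2*g/3 = -2*g*(5 + g)/3)
Y(G, h) = 0 (Y(G, h) = 0/((-2/3*(-3)*(5 - 3))) = 0/((-2/3*(-3)*2)) = 0/4 = 0*(1/4) = 0)
(-80*Y(-4, -9))*l = -80*0*76 = 0*76 = 0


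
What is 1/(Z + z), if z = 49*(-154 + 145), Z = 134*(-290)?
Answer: -1/39301 ≈ -2.5445e-5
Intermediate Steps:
Z = -38860
z = -441 (z = 49*(-9) = -441)
1/(Z + z) = 1/(-38860 - 441) = 1/(-39301) = -1/39301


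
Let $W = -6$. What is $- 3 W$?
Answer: $18$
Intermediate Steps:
$- 3 W = \left(-3\right) \left(-6\right) = 18$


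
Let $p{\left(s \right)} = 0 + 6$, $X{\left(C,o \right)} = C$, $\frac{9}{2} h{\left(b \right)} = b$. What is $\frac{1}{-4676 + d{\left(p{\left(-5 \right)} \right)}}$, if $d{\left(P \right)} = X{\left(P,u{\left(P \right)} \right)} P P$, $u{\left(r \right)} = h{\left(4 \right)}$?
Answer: $- \frac{1}{4460} \approx -0.00022422$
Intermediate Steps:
$h{\left(b \right)} = \frac{2 b}{9}$
$u{\left(r \right)} = \frac{8}{9}$ ($u{\left(r \right)} = \frac{2}{9} \cdot 4 = \frac{8}{9}$)
$p{\left(s \right)} = 6$
$d{\left(P \right)} = P^{3}$ ($d{\left(P \right)} = P P P = P^{2} P = P^{3}$)
$\frac{1}{-4676 + d{\left(p{\left(-5 \right)} \right)}} = \frac{1}{-4676 + 6^{3}} = \frac{1}{-4676 + 216} = \frac{1}{-4460} = - \frac{1}{4460}$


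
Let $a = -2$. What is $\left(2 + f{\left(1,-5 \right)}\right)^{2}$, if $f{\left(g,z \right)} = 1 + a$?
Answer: $1$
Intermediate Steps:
$f{\left(g,z \right)} = -1$ ($f{\left(g,z \right)} = 1 - 2 = -1$)
$\left(2 + f{\left(1,-5 \right)}\right)^{2} = \left(2 - 1\right)^{2} = 1^{2} = 1$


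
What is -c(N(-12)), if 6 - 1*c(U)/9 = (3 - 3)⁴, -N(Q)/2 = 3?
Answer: -54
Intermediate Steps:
N(Q) = -6 (N(Q) = -2*3 = -6)
c(U) = 54 (c(U) = 54 - 9*(3 - 3)⁴ = 54 - 9*0⁴ = 54 - 9*0 = 54 + 0 = 54)
-c(N(-12)) = -1*54 = -54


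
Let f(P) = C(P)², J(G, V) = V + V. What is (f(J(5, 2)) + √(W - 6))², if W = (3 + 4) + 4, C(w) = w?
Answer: (16 + √5)² ≈ 332.55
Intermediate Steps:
J(G, V) = 2*V
W = 11 (W = 7 + 4 = 11)
f(P) = P²
(f(J(5, 2)) + √(W - 6))² = ((2*2)² + √(11 - 6))² = (4² + √5)² = (16 + √5)²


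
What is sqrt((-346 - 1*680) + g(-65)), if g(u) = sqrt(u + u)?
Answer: sqrt(-1026 + I*sqrt(130)) ≈ 0.178 + 32.032*I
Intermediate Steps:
g(u) = sqrt(2)*sqrt(u) (g(u) = sqrt(2*u) = sqrt(2)*sqrt(u))
sqrt((-346 - 1*680) + g(-65)) = sqrt((-346 - 1*680) + sqrt(2)*sqrt(-65)) = sqrt((-346 - 680) + sqrt(2)*(I*sqrt(65))) = sqrt(-1026 + I*sqrt(130))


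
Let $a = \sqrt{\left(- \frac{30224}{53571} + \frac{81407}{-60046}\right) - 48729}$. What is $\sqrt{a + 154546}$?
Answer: $\frac{\sqrt{32635431520954595036424 + 459532038 i \sqrt{10290493447396513799910}}}{459532038} \approx 393.12 + 0.28077 i$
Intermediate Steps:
$a = \frac{i \sqrt{10290493447396513799910}}{459532038}$ ($a = \sqrt{\left(\left(-30224\right) \frac{1}{53571} + 81407 \left(- \frac{1}{60046}\right)\right) - 48729} = \sqrt{\left(- \frac{30224}{53571} - \frac{81407}{60046}\right) - 48729} = \sqrt{- \frac{882269243}{459532038} - 48729} = \sqrt{- \frac{22393418948945}{459532038}} = \frac{i \sqrt{10290493447396513799910}}{459532038} \approx 220.75 i$)
$\sqrt{a + 154546} = \sqrt{\frac{i \sqrt{10290493447396513799910}}{459532038} + 154546} = \sqrt{154546 + \frac{i \sqrt{10290493447396513799910}}{459532038}}$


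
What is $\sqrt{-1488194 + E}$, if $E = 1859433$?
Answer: $\sqrt{371239} \approx 609.29$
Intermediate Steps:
$\sqrt{-1488194 + E} = \sqrt{-1488194 + 1859433} = \sqrt{371239}$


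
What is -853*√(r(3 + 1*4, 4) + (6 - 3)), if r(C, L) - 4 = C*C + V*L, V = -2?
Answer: -3412*√3 ≈ -5909.8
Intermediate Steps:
r(C, L) = 4 + C² - 2*L (r(C, L) = 4 + (C*C - 2*L) = 4 + (C² - 2*L) = 4 + C² - 2*L)
-853*√(r(3 + 1*4, 4) + (6 - 3)) = -853*√((4 + (3 + 1*4)² - 2*4) + (6 - 3)) = -853*√((4 + (3 + 4)² - 8) + 3) = -853*√((4 + 7² - 8) + 3) = -853*√((4 + 49 - 8) + 3) = -853*√(45 + 3) = -3412*√3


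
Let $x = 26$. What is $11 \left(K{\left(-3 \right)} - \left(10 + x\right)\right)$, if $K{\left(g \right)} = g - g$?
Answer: $-396$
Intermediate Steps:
$K{\left(g \right)} = 0$
$11 \left(K{\left(-3 \right)} - \left(10 + x\right)\right) = 11 \left(0 - 36\right) = 11 \left(-36\right) = -396$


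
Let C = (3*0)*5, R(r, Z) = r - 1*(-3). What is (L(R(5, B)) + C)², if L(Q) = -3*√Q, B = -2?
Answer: 72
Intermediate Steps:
R(r, Z) = 3 + r (R(r, Z) = r + 3 = 3 + r)
C = 0 (C = 0*5 = 0)
(L(R(5, B)) + C)² = (-3*√(3 + 5) + 0)² = (-6*√2 + 0)² = (-6*√2)² = 72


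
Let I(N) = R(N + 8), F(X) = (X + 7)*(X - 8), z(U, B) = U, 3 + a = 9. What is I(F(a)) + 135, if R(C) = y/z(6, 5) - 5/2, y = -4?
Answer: 791/6 ≈ 131.83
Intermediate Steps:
a = 6 (a = -3 + 9 = 6)
F(X) = (-8 + X)*(7 + X) (F(X) = (7 + X)*(-8 + X) = (-8 + X)*(7 + X))
R(C) = -19/6 (R(C) = -4/6 - 5/2 = -4*⅙ - 5*½ = -⅔ - 5/2 = -19/6)
I(N) = -19/6
I(F(a)) + 135 = -19/6 + 135 = 791/6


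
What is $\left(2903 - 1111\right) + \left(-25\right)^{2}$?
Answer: $2417$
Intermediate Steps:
$\left(2903 - 1111\right) + \left(-25\right)^{2} = 1792 + 625 = 2417$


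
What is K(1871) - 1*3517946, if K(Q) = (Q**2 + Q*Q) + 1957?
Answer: 3485293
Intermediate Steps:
K(Q) = 1957 + 2*Q**2 (K(Q) = (Q**2 + Q**2) + 1957 = 2*Q**2 + 1957 = 1957 + 2*Q**2)
K(1871) - 1*3517946 = (1957 + 2*1871**2) - 1*3517946 = (1957 + 2*3500641) - 3517946 = (1957 + 7001282) - 3517946 = 7003239 - 3517946 = 3485293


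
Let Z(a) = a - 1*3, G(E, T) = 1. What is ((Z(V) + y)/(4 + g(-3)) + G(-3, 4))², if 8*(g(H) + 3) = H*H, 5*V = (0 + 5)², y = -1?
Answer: 625/289 ≈ 2.1626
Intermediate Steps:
V = 5 (V = (0 + 5)²/5 = (⅕)*5² = (⅕)*25 = 5)
g(H) = -3 + H²/8 (g(H) = -3 + (H*H)/8 = -3 + H²/8)
Z(a) = -3 + a (Z(a) = a - 3 = -3 + a)
((Z(V) + y)/(4 + g(-3)) + G(-3, 4))² = (((-3 + 5) - 1)/(4 + (-3 + (⅛)*(-3)²)) + 1)² = ((2 - 1)/(4 + (-3 + (⅛)*9)) + 1)² = (1/(4 + (-3 + 9/8)) + 1)² = (1/(4 - 15/8) + 1)² = (1/(17/8) + 1)² = (1*(8/17) + 1)² = (8/17 + 1)² = (25/17)² = 625/289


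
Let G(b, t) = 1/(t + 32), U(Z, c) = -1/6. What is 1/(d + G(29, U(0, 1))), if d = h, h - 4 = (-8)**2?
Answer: 191/12994 ≈ 0.014699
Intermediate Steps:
h = 68 (h = 4 + (-8)**2 = 4 + 64 = 68)
U(Z, c) = -1/6 (U(Z, c) = -1*1/6 = -1/6)
G(b, t) = 1/(32 + t)
d = 68
1/(d + G(29, U(0, 1))) = 1/(68 + 1/(32 - 1/6)) = 1/(68 + 1/(191/6)) = 1/(68 + 6/191) = 1/(12994/191) = 191/12994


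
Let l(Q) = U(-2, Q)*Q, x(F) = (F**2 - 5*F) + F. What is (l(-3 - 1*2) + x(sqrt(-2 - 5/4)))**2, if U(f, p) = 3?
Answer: 4497/16 + 73*I*sqrt(13) ≈ 281.06 + 263.21*I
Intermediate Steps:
x(F) = F**2 - 4*F
l(Q) = 3*Q
(l(-3 - 1*2) + x(sqrt(-2 - 5/4)))**2 = (3*(-3 - 1*2) + sqrt(-2 - 5/4)*(-4 + sqrt(-2 - 5/4)))**2 = (3*(-3 - 2) + sqrt(-2 - 5*1/4)*(-4 + sqrt(-2 - 5*1/4)))**2 = (3*(-5) + sqrt(-2 - 5/4)*(-4 + sqrt(-2 - 5/4)))**2 = (-15 + sqrt(-13/4)*(-4 + sqrt(-13/4)))**2 = (-15 + (I*sqrt(13)/2)*(-4 + I*sqrt(13)/2))**2 = (-15 + I*sqrt(13)*(-4 + I*sqrt(13)/2)/2)**2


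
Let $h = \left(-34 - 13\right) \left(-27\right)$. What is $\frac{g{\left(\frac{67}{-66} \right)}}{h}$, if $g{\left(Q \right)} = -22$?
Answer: $- \frac{22}{1269} \approx -0.017336$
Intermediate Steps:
$h = 1269$ ($h = \left(-47\right) \left(-27\right) = 1269$)
$\frac{g{\left(\frac{67}{-66} \right)}}{h} = - \frac{22}{1269}$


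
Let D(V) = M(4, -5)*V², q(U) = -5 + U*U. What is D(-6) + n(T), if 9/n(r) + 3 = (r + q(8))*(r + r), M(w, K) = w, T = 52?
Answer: 553971/3847 ≈ 144.00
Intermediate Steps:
q(U) = -5 + U²
n(r) = 9/(-3 + 2*r*(59 + r)) (n(r) = 9/(-3 + (r + (-5 + 8²))*(r + r)) = 9/(-3 + (r + (-5 + 64))*(2*r)) = 9/(-3 + (r + 59)*(2*r)) = 9/(-3 + (59 + r)*(2*r)) = 9/(-3 + 2*r*(59 + r)))
D(V) = 4*V²
D(-6) + n(T) = 4*(-6)² + 9/(-3 + 2*52² + 118*52) = 4*36 + 9/(-3 + 2*2704 + 6136) = 144 + 9/(-3 + 5408 + 6136) = 144 + 9/11541 = 144 + 9*(1/11541) = 144 + 3/3847 = 553971/3847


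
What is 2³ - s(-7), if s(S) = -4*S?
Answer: -20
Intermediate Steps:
2³ - s(-7) = 2³ - (-4)*(-7) = 8 - 1*28 = 8 - 28 = -20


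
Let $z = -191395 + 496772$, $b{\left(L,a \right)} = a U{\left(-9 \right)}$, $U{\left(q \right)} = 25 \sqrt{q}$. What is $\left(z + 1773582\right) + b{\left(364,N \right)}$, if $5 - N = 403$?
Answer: $2078959 - 29850 i \approx 2.079 \cdot 10^{6} - 29850.0 i$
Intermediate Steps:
$N = -398$ ($N = 5 - 403 = -398$)
$b{\left(L,a \right)} = 75 i a$ ($b{\left(L,a \right)} = a 25 \sqrt{-9} = a 25 \cdot 3 i = a 75 i = 75 i a$)
$z = 305377$
$\left(z + 1773582\right) + b{\left(364,N \right)} = \left(305377 + 1773582\right) + 75 i \left(-398\right) = 2078959 - 29850 i$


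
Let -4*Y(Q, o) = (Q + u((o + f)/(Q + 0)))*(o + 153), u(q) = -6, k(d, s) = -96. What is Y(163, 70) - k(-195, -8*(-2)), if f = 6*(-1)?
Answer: -34627/4 ≈ -8656.8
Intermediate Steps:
f = -6
Y(Q, o) = -(-6 + Q)*(153 + o)/4 (Y(Q, o) = -(Q - 6)*(o + 153)/4 = -(-6 + Q)*(153 + o)/4)
Y(163, 70) - k(-195, -8*(-2)) = (459/2 - 153/4*163 + (3/2)*70 - ¼*163*70) - 1*(-96) = (459/2 - 24939/4 + 105 - 5705/2) + 96 = -35011/4 + 96 = -34627/4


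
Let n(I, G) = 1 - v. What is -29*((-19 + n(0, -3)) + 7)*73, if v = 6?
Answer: 35989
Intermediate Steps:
n(I, G) = -5 (n(I, G) = 1 - 1*6 = 1 - 6 = -5)
-29*((-19 + n(0, -3)) + 7)*73 = -29*((-19 - 5) + 7)*73 = -29*(-24 + 7)*73 = -29*(-17)*73 = 493*73 = 35989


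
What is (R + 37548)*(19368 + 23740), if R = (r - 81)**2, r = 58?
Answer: 1641423316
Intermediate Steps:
R = 529 (R = (58 - 81)**2 = (-23)**2 = 529)
(R + 37548)*(19368 + 23740) = (529 + 37548)*(19368 + 23740) = 38077*43108 = 1641423316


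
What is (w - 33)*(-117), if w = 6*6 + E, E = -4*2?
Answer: 585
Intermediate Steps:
E = -8
w = 28 (w = 6*6 - 8 = 36 - 8 = 28)
(w - 33)*(-117) = (28 - 33)*(-117) = -5*(-117) = 585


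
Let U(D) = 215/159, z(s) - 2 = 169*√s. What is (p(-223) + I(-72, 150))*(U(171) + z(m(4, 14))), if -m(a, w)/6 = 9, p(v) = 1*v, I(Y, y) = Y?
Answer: -157235/159 - 149565*I*√6 ≈ -988.9 - 3.6636e+5*I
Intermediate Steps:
p(v) = v
m(a, w) = -54 (m(a, w) = -6*9 = -54)
z(s) = 2 + 169*√s
U(D) = 215/159 (U(D) = 215*(1/159) = 215/159)
(p(-223) + I(-72, 150))*(U(171) + z(m(4, 14))) = (-223 - 72)*(215/159 + (2 + 169*√(-54))) = -295*(215/159 + (2 + 169*(3*I*√6))) = -295*(215/159 + (2 + 507*I*√6)) = -295*(533/159 + 507*I*√6) = -157235/159 - 149565*I*√6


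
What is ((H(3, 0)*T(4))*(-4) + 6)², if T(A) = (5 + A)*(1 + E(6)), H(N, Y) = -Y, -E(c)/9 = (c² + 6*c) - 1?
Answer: 36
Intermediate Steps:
E(c) = 9 - 54*c - 9*c² (E(c) = -9*((c² + 6*c) - 1) = -9*(-1 + c² + 6*c) = 9 - 54*c - 9*c²)
T(A) = -3190 - 638*A (T(A) = (5 + A)*(1 + (9 - 54*6 - 9*6²)) = (5 + A)*(1 + (9 - 324 - 9*36)) = (5 + A)*(1 + (9 - 324 - 324)) = (5 + A)*(1 - 639) = (5 + A)*(-638) = -3190 - 638*A)
((H(3, 0)*T(4))*(-4) + 6)² = (((-1*0)*(-3190 - 638*4))*(-4) + 6)² = ((0*(-3190 - 2552))*(-4) + 6)² = ((0*(-5742))*(-4) + 6)² = (0*(-4) + 6)² = (0 + 6)² = 6² = 36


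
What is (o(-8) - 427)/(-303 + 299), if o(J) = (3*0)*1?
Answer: 427/4 ≈ 106.75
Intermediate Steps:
o(J) = 0 (o(J) = 0*1 = 0)
(o(-8) - 427)/(-303 + 299) = (0 - 427)/(-303 + 299) = -427/(-4) = -427*(-¼) = 427/4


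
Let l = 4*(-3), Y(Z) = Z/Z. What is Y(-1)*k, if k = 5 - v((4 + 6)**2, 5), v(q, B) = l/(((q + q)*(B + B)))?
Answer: 2503/500 ≈ 5.0060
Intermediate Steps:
Y(Z) = 1
l = -12
v(q, B) = -3/(B*q) (v(q, B) = -12*1/((B + B)*(q + q)) = -12*1/(4*B*q) = -3/(B*q))
k = 2503/500 (k = 5 - (-3)/(5*((4 + 6)**2)) = 5 - (-3)/(5*(10**2)) = 5 - (-3)/(5*100) = 5 - 1*(-3/500) = 5 + 3/500 = 2503/500 ≈ 5.0060)
Y(-1)*k = 1*(2503/500) = 2503/500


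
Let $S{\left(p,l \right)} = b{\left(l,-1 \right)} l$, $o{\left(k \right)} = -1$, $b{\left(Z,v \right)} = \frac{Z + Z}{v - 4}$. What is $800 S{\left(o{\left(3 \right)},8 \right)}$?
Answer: $-20480$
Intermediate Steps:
$b{\left(Z,v \right)} = \frac{2 Z}{-4 + v}$
$S{\left(p,l \right)} = - \frac{2 l^{2}}{5}$ ($S{\left(p,l \right)} = \frac{2 l}{-4 - 1} l = \frac{2 l}{-5} l = 2 l \left(- \frac{1}{5}\right) l = - \frac{2 l}{5} l = - \frac{2 l^{2}}{5}$)
$800 S{\left(o{\left(3 \right)},8 \right)} = 800 \left(- \frac{2 \cdot 8^{2}}{5}\right) = 800 \left(\left(- \frac{2}{5}\right) 64\right) = 800 \left(- \frac{128}{5}\right) = -20480$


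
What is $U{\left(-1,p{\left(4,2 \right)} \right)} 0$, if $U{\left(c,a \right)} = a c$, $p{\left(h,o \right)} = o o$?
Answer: $0$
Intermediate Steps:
$p{\left(h,o \right)} = o^{2}$
$U{\left(-1,p{\left(4,2 \right)} \right)} 0 = 2^{2} \left(-1\right) 0 = 4 \left(-1\right) 0 = \left(-4\right) 0 = 0$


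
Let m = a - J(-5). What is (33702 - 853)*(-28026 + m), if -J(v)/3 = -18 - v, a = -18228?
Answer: -1520678757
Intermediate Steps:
J(v) = 54 + 3*v (J(v) = -3*(-18 - v) = 54 + 3*v)
m = -18267 (m = -18228 - (54 + 3*(-5)) = -18228 - (54 - 15) = -18228 - 1*39 = -18228 - 39 = -18267)
(33702 - 853)*(-28026 + m) = (33702 - 853)*(-28026 - 18267) = 32849*(-46293) = -1520678757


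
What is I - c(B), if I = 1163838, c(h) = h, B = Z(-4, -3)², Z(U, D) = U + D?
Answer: 1163789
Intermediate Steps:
Z(U, D) = D + U
B = 49 (B = (-3 - 4)² = (-7)² = 49)
I - c(B) = 1163838 - 1*49 = 1163838 - 49 = 1163789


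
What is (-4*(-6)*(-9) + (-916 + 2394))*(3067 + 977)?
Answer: 5103528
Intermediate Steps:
(-4*(-6)*(-9) + (-916 + 2394))*(3067 + 977) = (24*(-9) + 1478)*4044 = (-216 + 1478)*4044 = 1262*4044 = 5103528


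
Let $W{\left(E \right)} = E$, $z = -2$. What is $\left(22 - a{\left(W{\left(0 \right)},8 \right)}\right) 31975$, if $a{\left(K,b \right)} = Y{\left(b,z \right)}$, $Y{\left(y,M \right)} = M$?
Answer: $767400$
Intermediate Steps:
$a{\left(K,b \right)} = -2$
$\left(22 - a{\left(W{\left(0 \right)},8 \right)}\right) 31975 = \left(22 - -2\right) 31975 = \left(22 + 2\right) 31975 = 24 \cdot 31975 = 767400$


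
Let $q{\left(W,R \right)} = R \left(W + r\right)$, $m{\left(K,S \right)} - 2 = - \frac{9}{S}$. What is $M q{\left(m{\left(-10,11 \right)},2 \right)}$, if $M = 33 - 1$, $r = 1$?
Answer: $\frac{1536}{11} \approx 139.64$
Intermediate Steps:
$m{\left(K,S \right)} = 2 - \frac{9}{S}$
$q{\left(W,R \right)} = R \left(1 + W\right)$ ($q{\left(W,R \right)} = R \left(W + 1\right) = R \left(1 + W\right)$)
$M = 32$
$M q{\left(m{\left(-10,11 \right)},2 \right)} = 32 \cdot 2 \left(1 + \left(2 - \frac{9}{11}\right)\right) = 32 \cdot 2 \left(1 + \frac{13}{11}\right) = 32 \cdot 2 \cdot \frac{24}{11} = 32 \cdot \frac{48}{11} = \frac{1536}{11}$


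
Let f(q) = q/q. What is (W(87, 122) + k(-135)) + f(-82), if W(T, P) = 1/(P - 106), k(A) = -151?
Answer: -2399/16 ≈ -149.94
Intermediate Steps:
W(T, P) = 1/(-106 + P)
f(q) = 1
(W(87, 122) + k(-135)) + f(-82) = (1/(-106 + 122) - 151) + 1 = (1/16 - 151) + 1 = -2415/16 + 1 = -2399/16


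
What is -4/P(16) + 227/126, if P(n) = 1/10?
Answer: -4813/126 ≈ -38.198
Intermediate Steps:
P(n) = ⅒
-4/P(16) + 227/126 = -4/⅒ + 227/126 = -4*10 + 227*(1/126) = -40 + 227/126 = -4813/126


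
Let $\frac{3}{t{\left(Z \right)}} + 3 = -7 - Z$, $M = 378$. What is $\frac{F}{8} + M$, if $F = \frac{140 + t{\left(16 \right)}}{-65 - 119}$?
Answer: $\frac{14463179}{38272} \approx 377.9$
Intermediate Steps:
$t{\left(Z \right)} = \frac{3}{-10 - Z}$ ($t{\left(Z \right)} = \frac{3}{-3 - \left(7 + Z\right)} = \frac{3}{-10 - Z}$)
$F = - \frac{3637}{4784}$ ($F = \frac{140 - \frac{3}{10 + 16}}{-65 - 119} = \frac{140 - \frac{3}{26}}{-184} = \left(140 - \frac{3}{26}\right) \left(- \frac{1}{184}\right) = \frac{3637}{26} \left(- \frac{1}{184}\right) = - \frac{3637}{4784} \approx -0.76024$)
$\frac{F}{8} + M = - \frac{3637}{4784 \cdot 8} + 378 = \left(- \frac{3637}{4784}\right) \frac{1}{8} + 378 = - \frac{3637}{38272} + 378 = \frac{14463179}{38272}$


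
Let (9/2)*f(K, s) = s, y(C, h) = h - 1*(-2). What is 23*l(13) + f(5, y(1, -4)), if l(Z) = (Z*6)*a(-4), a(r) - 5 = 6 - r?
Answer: 242186/9 ≈ 26910.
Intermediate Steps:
y(C, h) = 2 + h (y(C, h) = h + 2 = 2 + h)
a(r) = 11 - r (a(r) = 5 + (6 - r) = 11 - r)
f(K, s) = 2*s/9
l(Z) = 90*Z (l(Z) = (Z*6)*(11 - 1*(-4)) = (6*Z)*(11 + 4) = (6*Z)*15 = 90*Z)
23*l(13) + f(5, y(1, -4)) = 23*(90*13) + 2*(2 - 4)/9 = 23*1170 + (2/9)*(-2) = 26910 - 4/9 = 242186/9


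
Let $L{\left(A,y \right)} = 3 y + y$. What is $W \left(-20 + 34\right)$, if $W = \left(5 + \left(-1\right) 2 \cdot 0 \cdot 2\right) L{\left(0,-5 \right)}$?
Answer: $-1400$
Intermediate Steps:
$L{\left(A,y \right)} = 4 y$
$W = -100$ ($W = \left(5 + \left(-1\right) 2 \cdot 0 \cdot 2\right) 4 \left(-5\right) = \left(5 + \left(-2\right) 0 \cdot 2\right) \left(-20\right) = \left(5 + 0 \cdot 2\right) \left(-20\right) = \left(5 + 0\right) \left(-20\right) = 5 \left(-20\right) = -100$)
$W \left(-20 + 34\right) = - 100 \left(-20 + 34\right) = \left(-100\right) 14 = -1400$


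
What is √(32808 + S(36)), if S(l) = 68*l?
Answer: 2*√8814 ≈ 187.77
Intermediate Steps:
√(32808 + S(36)) = √(32808 + 68*36) = √(32808 + 2448) = √35256 = 2*√8814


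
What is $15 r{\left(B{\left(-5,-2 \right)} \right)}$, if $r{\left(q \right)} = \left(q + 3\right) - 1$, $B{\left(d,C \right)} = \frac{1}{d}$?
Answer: $27$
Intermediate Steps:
$r{\left(q \right)} = 2 + q$ ($r{\left(q \right)} = \left(3 + q\right) - 1 = 2 + q$)
$15 r{\left(B{\left(-5,-2 \right)} \right)} = 15 \left(2 + \frac{1}{-5}\right) = 15 \left(2 - \frac{1}{5}\right) = 15 \cdot \frac{9}{5} = 27$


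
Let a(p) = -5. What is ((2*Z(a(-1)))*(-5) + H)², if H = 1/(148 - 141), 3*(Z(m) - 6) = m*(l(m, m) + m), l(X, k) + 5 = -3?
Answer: 33721249/441 ≈ 76465.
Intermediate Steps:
l(X, k) = -8 (l(X, k) = -5 - 3 = -8)
Z(m) = 6 + m*(-8 + m)/3 (Z(m) = 6 + (m*(-8 + m))/3 = 6 + m*(-8 + m)/3)
H = ⅐ (H = 1/7 = ⅐ ≈ 0.14286)
((2*Z(a(-1)))*(-5) + H)² = ((2*(6 - 8/3*(-5) + (⅓)*(-5)²))*(-5) + ⅐)² = ((2*(6 + 40/3 + (⅓)*25))*(-5) + ⅐)² = ((2*(6 + 40/3 + 25/3))*(-5) + ⅐)² = ((2*(83/3))*(-5) + ⅐)² = ((166/3)*(-5) + ⅐)² = (-830/3 + ⅐)² = (-5807/21)² = 33721249/441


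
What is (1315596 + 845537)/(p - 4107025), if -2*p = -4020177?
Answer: -4322266/4193873 ≈ -1.0306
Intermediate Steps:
p = 4020177/2 (p = -½*(-4020177) = 4020177/2 ≈ 2.0101e+6)
(1315596 + 845537)/(p - 4107025) = (1315596 + 845537)/(4020177/2 - 4107025) = 2161133/(-4193873/2) = 2161133*(-2/4193873) = -4322266/4193873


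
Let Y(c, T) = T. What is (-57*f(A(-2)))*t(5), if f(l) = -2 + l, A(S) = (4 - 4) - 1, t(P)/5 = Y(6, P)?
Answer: 4275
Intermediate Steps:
t(P) = 5*P
A(S) = -1 (A(S) = 0 - 1 = -1)
(-57*f(A(-2)))*t(5) = (-57*(-2 - 1))*(5*5) = -57*(-3)*25 = 171*25 = 4275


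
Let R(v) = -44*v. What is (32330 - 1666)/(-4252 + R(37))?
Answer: -3833/735 ≈ -5.2150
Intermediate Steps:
(32330 - 1666)/(-4252 + R(37)) = (32330 - 1666)/(-4252 - 44*37) = 30664/(-4252 - 1628) = 30664/(-5880) = 30664*(-1/5880) = -3833/735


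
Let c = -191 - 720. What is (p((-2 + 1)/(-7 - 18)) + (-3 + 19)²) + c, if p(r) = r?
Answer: -16374/25 ≈ -654.96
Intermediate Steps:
c = -911
(p((-2 + 1)/(-7 - 18)) + (-3 + 19)²) + c = ((-2 + 1)/(-7 - 18) + (-3 + 19)²) - 911 = (-1/(-25) + 16²) - 911 = (-1*(-1/25) + 256) - 911 = (1/25 + 256) - 911 = 6401/25 - 911 = -16374/25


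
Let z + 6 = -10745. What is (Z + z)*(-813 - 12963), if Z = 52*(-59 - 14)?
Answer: 200399472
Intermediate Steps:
z = -10751 (z = -6 - 10745 = -10751)
Z = -3796 (Z = 52*(-73) = -3796)
(Z + z)*(-813 - 12963) = (-3796 - 10751)*(-813 - 12963) = -14547*(-13776) = 200399472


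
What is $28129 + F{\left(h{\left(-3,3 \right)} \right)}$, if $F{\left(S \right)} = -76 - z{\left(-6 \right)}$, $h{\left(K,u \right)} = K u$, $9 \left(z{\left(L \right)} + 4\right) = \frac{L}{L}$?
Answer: $\frac{252512}{9} \approx 28057.0$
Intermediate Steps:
$z{\left(L \right)} = - \frac{35}{9}$ ($z{\left(L \right)} = -4 + \frac{L \frac{1}{L}}{9} = -4 + \frac{1}{9} \cdot 1 = -4 + \frac{1}{9} = - \frac{35}{9}$)
$F{\left(S \right)} = - \frac{649}{9}$ ($F{\left(S \right)} = -76 - - \frac{35}{9} = -76 + \frac{35}{9} = - \frac{649}{9}$)
$28129 + F{\left(h{\left(-3,3 \right)} \right)} = 28129 - \frac{649}{9} = \frac{252512}{9}$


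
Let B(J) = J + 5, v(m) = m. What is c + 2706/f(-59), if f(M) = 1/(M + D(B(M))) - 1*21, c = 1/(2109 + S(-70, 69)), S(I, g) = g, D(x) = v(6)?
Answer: -156181645/1213146 ≈ -128.74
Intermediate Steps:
B(J) = 5 + J
D(x) = 6
c = 1/2178 (c = 1/(2109 + 69) = 1/2178 ≈ 0.00045914)
f(M) = -21 + 1/(6 + M) (f(M) = 1/(M + 6) - 1*21 = 1/(6 + M) - 21 = -21 + 1/(6 + M))
c + 2706/f(-59) = 1/2178 + 2706/(((-125 - 21*(-59))/(6 - 59))) = 1/2178 + 2706/(((-125 + 1239)/(-53))) = 1/2178 + 2706/((-1/53*1114)) = 1/2178 + 2706/(-1114/53) = 1/2178 + 2706*(-53/1114) = 1/2178 - 71709/557 = -156181645/1213146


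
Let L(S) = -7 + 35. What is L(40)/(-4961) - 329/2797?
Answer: -1710485/13875917 ≈ -0.12327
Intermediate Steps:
L(S) = 28
L(40)/(-4961) - 329/2797 = 28/(-4961) - 329/2797 = 28*(-1/4961) - 329*1/2797 = -28/4961 - 329/2797 = -1710485/13875917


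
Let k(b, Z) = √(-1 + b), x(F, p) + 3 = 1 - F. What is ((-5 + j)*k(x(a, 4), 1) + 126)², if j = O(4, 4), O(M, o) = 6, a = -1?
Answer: (126 + I*√2)² ≈ 15874.0 + 356.38*I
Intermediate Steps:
x(F, p) = -2 - F (x(F, p) = -3 + (1 - F) = -2 - F)
j = 6
((-5 + j)*k(x(a, 4), 1) + 126)² = ((-5 + 6)*√(-1 + (-2 - 1*(-1))) + 126)² = (1*√(-1 + (-2 + 1)) + 126)² = (1*√(-1 - 1) + 126)² = (1*√(-2) + 126)² = (1*(I*√2) + 126)² = (I*√2 + 126)² = (126 + I*√2)²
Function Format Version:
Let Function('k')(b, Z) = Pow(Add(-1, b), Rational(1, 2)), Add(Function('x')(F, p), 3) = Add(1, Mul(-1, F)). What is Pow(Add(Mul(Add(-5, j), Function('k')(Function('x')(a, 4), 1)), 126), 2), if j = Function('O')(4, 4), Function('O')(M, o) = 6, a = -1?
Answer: Pow(Add(126, Mul(I, Pow(2, Rational(1, 2)))), 2) ≈ Add(15874., Mul(356.38, I))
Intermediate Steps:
Function('x')(F, p) = Add(-2, Mul(-1, F)) (Function('x')(F, p) = Add(-3, Add(1, Mul(-1, F))) = Add(-2, Mul(-1, F)))
j = 6
Pow(Add(Mul(Add(-5, j), Function('k')(Function('x')(a, 4), 1)), 126), 2) = Pow(Add(Mul(Add(-5, 6), Pow(Add(-1, Add(-2, Mul(-1, -1))), Rational(1, 2))), 126), 2) = Pow(Add(Mul(1, Pow(Add(-1, Add(-2, 1)), Rational(1, 2))), 126), 2) = Pow(Add(Mul(1, Pow(Add(-1, -1), Rational(1, 2))), 126), 2) = Pow(Add(Mul(1, Pow(-2, Rational(1, 2))), 126), 2) = Pow(Add(Mul(1, Mul(I, Pow(2, Rational(1, 2)))), 126), 2) = Pow(Add(Mul(I, Pow(2, Rational(1, 2))), 126), 2) = Pow(Add(126, Mul(I, Pow(2, Rational(1, 2)))), 2)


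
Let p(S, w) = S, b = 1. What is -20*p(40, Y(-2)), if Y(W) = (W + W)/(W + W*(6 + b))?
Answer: -800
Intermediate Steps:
Y(W) = ¼ (Y(W) = (W + W)/(W + W*(6 + 1)) = (2*W)/(W + W*7) = (2*W)/(W + 7*W) = (2*W)/((8*W)) = (2*W)*(1/(8*W)) = ¼)
-20*p(40, Y(-2)) = -20*40 = -800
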